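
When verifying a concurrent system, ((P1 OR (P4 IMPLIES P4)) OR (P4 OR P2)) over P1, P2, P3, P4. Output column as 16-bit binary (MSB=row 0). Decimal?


Formula: ((P1 OR (P4 IMPLIES P4)) OR (P4 OR P2)) over P1, P2, P3, P4 (16 rows)
Evaluate each row (bits = P1,P2,P3,P4, MSB first):
  row 0 [0000]: ((0 OR (0 IMPLIES 0)) OR (0 OR 0)) -> 1
  row 1 [0001]: ((0 OR (1 IMPLIES 1)) OR (1 OR 0)) -> 1
  row 2 [0010]: ((0 OR (0 IMPLIES 0)) OR (0 OR 0)) -> 1
  row 3 [0011]: ((0 OR (1 IMPLIES 1)) OR (1 OR 0)) -> 1
  row 4 [0100]: ((0 OR (0 IMPLIES 0)) OR (0 OR 1)) -> 1
  row 5 [0101]: ((0 OR (1 IMPLIES 1)) OR (1 OR 1)) -> 1
  row 6 [0110]: ((0 OR (0 IMPLIES 0)) OR (0 OR 1)) -> 1
  row 7 [0111]: ((0 OR (1 IMPLIES 1)) OR (1 OR 1)) -> 1
  row 8 [1000]: ((1 OR (0 IMPLIES 0)) OR (0 OR 0)) -> 1
  row 9 [1001]: ((1 OR (1 IMPLIES 1)) OR (1 OR 0)) -> 1
  row 10 [1010]: ((1 OR (0 IMPLIES 0)) OR (0 OR 0)) -> 1
  row 11 [1011]: ((1 OR (1 IMPLIES 1)) OR (1 OR 0)) -> 1
  row 12 [1100]: ((1 OR (0 IMPLIES 0)) OR (0 OR 1)) -> 1
  row 13 [1101]: ((1 OR (1 IMPLIES 1)) OR (1 OR 1)) -> 1
  row 14 [1110]: ((1 OR (0 IMPLIES 0)) OR (0 OR 1)) -> 1
  row 15 [1111]: ((1 OR (1 IMPLIES 1)) OR (1 OR 1)) -> 1
Full result column, 4 rows per line (P1,P2 fixed per line; P3,P4 runs 00..11 left to right):
  rows 0-3 [P1,P2=00]: 1111  = hex F
  rows 4-7 [P1,P2=01]: 1111  = hex F
  rows 8-11 [P1,P2=10]: 1111  = hex F
  rows 12-15 [P1,P2=11]: 1111  = hex F
Output column (row 0 .. row 15) = 1111111111111111
Output column grouped in 4s = 1111 1111 1111 1111 = 0xFFFF
Convert to decimal digit by digit (value = value*16 + digit):
  F -> 15
  15*16 + 15 (F) = 255
  255*16 + 15 (F) = 4095
  4095*16 + 15 (F) = 65535
Decimal = 65535

65535


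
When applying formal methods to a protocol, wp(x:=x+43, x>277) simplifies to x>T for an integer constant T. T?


Formula: wp(x:=E, P) = P[E/x] (substitute E for x in postcondition)
Step 1: Postcondition: x>277
Step 2: Substitute x+43 for x: x+43>277
Step 3: Solve for x: x > 277-43 = 234

234


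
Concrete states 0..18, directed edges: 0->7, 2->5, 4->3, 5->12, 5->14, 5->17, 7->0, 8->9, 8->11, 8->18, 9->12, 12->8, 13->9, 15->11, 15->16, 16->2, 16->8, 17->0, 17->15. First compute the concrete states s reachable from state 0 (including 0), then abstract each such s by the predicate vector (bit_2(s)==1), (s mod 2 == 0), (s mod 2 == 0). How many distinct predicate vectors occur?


BFS from 0:
Concrete reachable: {0, 7}
Abstract via predicates (bit_2(s)==1), (s mod 2 == 0), (s mod 2 == 0):
  (0,1,1) <- {0}
  (1,0,0) <- {7}
Distinct abstract states = 2

2


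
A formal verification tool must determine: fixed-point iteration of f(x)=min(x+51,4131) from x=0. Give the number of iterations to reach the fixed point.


Step 1: x=0, cap=4131, increment=51
Step 2: x grows by 51 each step until capped at 4131; fixed point is x=4131
Step 3: iterations = ceil(4131/51) = 81

81


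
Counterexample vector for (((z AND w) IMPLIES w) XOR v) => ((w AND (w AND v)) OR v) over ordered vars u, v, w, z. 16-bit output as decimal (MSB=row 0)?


F1 = (((z AND w) IMPLIES w) XOR v)
F2 = ((w AND (w AND v)) OR v)
Counterexample to F1=>F2 is where F1=1 and F2=0.
Evaluate each row (bits = u,v,w,z, MSB first):
  row 0 [0000]: F1=1 F2=0 -> F1&~F2 -> 1
  row 1 [0001]: F1=1 F2=0 -> F1&~F2 -> 1
  row 2 [0010]: F1=1 F2=0 -> F1&~F2 -> 1
  row 3 [0011]: F1=1 F2=0 -> F1&~F2 -> 1
  row 4 [0100]: F1=0 F2=1 -> F1&~F2 -> 0
  row 5 [0101]: F1=0 F2=1 -> F1&~F2 -> 0
  row 6 [0110]: F1=0 F2=1 -> F1&~F2 -> 0
  row 7 [0111]: F1=0 F2=1 -> F1&~F2 -> 0
  row 8 [1000]: F1=1 F2=0 -> F1&~F2 -> 1
  row 9 [1001]: F1=1 F2=0 -> F1&~F2 -> 1
  row 10 [1010]: F1=1 F2=0 -> F1&~F2 -> 1
  row 11 [1011]: F1=1 F2=0 -> F1&~F2 -> 1
  row 12 [1100]: F1=0 F2=1 -> F1&~F2 -> 0
  row 13 [1101]: F1=0 F2=1 -> F1&~F2 -> 0
  row 14 [1110]: F1=0 F2=1 -> F1&~F2 -> 0
  row 15 [1111]: F1=0 F2=1 -> F1&~F2 -> 0
Full result column, 4 rows per line (u,v fixed per line; w,z runs 00..11 left to right):
  rows 0-3 [u,v=00]: 1111  = hex F
  rows 4-7 [u,v=01]: 0000  = hex 0
  rows 8-11 [u,v=10]: 1111  = hex F
  rows 12-15 [u,v=11]: 0000  = hex 0
Counterexample vector (row 0 .. row 15) = 1111000011110000
Output column grouped in 4s = 1111 0000 1111 0000 = 0xF0F0
Convert to decimal digit by digit (value = value*16 + digit):
  F -> 15
  15*16 + 0 = 240
  240*16 + 15 (F) = 3855
  3855*16 + 0 = 61680
Decimal = 61680

61680


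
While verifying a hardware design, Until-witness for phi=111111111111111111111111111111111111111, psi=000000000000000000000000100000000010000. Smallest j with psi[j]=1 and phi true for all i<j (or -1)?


(phi U psi) at 0: need smallest j with psi[j]=1 and phi[i]=1 for all i in [0,j).
Scan from step 0:
  step 0: phi=1, psi=0 -> continue
  step 1: phi=1, psi=0 -> continue
  step 2: phi=1, psi=0 -> continue
  step 3: phi=1, psi=0 -> continue
  step 24: psi=1 and phi held for [0,24) -> witness found
Witness step = 24

24


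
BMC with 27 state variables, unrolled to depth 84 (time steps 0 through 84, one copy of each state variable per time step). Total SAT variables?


BMC unrolls to depth k, creating one copy of each state var for steps 0..k.
Step count = 84 + 1 = 85 (steps 0 through 84)
Vars per step = 27
Total = 27 * 85 = 2295

2295


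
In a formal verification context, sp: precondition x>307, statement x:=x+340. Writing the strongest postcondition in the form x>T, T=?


Formula: sp(P, x:=E) = exists old_x. (x = E[old_x/x]) AND P[old_x/x] (old_x is the value of x before the assignment; eliminate old_x by solving x = E[old_x/x] for old_x)
Step 1: Precondition P: x>307, i.e. old_x > 307
Step 2: Assignment gives x = old_x + 340, so old_x = x - 340
Step 3: Substitute into P: x - 340 > 307
Step 4: Simplify: x > 307+340 = 647

647


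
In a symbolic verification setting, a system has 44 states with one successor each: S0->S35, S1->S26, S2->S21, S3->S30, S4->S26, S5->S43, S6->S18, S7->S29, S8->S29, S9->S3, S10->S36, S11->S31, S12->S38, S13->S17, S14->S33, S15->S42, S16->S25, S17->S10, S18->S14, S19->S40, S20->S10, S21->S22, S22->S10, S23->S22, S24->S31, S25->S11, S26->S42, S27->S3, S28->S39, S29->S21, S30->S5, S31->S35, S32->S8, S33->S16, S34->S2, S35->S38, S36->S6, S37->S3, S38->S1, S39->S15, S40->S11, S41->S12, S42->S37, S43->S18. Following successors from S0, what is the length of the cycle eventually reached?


Trace from S0 until a state repeats:
  S0 -> S35 -> S38 -> S1 -> S26 -> S42 -> S37 -> S3 -> S30 -> S5 -> S43 -> S18 -> S14 -> S33 -> S16 -> S25 -> S11 -> S31 -> S35
S35 first seen at step 1, revisited at step 18.
Cycle length = 18 - 1 = 17

17


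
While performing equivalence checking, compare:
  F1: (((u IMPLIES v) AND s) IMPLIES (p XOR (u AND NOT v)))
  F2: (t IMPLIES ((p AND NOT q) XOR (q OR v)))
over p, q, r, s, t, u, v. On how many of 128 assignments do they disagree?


F1 = (((u IMPLIES v) AND s) IMPLIES (p XOR (u AND NOT v)))
F2 = (t IMPLIES ((p AND NOT q) XOR (q OR v)))
Evaluate both on each of 128 rows (bits = p,q,r,s,t,u,v):
  row 0 [0000000]: F1=1 F2=1 -> 0
  row 1 [0000001]: F1=1 F2=1 -> 0
  row 2 [0000010]: F1=1 F2=1 -> 0
  row 3 [0000011]: F1=1 F2=1 -> 0
  row 4 [0000100]: F1=1 F2=0 (differ) -> 1
  (every remaining row is evaluated the same way; all 128 results are listed next)
Full result column, 8 rows per line (p,q,r,s fixed per line; t,u,v runs 000..111 left to right):
  rows 0-7 [p,q,r,s=0000]: 00001010  (ones: 2)
  rows 8-15 [p,q,r,s=0001]: 11010111  (ones: 6)
  rows 16-23 [p,q,r,s=0010]: 00001010  (ones: 2)
  rows 24-31 [p,q,r,s=0011]: 11010111  (ones: 6)
  rows 32-39 [p,q,r,s=0100]: 00000000  (ones: 0)
  rows 40-47 [p,q,r,s=0101]: 11011101  (ones: 6)
  rows 48-55 [p,q,r,s=0110]: 00000000  (ones: 0)
  rows 56-63 [p,q,r,s=0111]: 11011101  (ones: 6)
  rows 64-71 [p,q,r,s=1000]: 00000101  (ones: 2)
  rows 72-79 [p,q,r,s=1001]: 00000101  (ones: 2)
  rows 80-87 [p,q,r,s=1010]: 00000101  (ones: 2)
  rows 88-95 [p,q,r,s=1011]: 00000101  (ones: 2)
  rows 96-103 [p,q,r,s=1100]: 00000000  (ones: 0)
  rows 104-111 [p,q,r,s=1101]: 00000000  (ones: 0)
  rows 112-119 [p,q,r,s=1110]: 00000000  (ones: 0)
  rows 120-127 [p,q,r,s=1111]: 00000000  (ones: 0)
Disagreements = 2+6+2+6+0+6+0+6+2+2+2+2+0+0+0+0 = 36

36


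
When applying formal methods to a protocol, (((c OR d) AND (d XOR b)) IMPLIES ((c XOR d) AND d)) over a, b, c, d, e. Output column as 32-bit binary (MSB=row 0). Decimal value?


Formula: (((c OR d) AND (d XOR b)) IMPLIES ((c XOR d) AND d)) over a, b, c, d, e (32 rows)
Evaluate each row (bits = a,b,c,d,e, MSB first):
  row 0 [00000]: (((0 OR 0) AND (0 XOR 0)) IMPLIES ((0 XOR 0) AND 0)) -> 1
  row 1 [00001]: (((0 OR 0) AND (0 XOR 0)) IMPLIES ((0 XOR 0) AND 0)) -> 1
  row 2 [00010]: (((0 OR 1) AND (1 XOR 0)) IMPLIES ((0 XOR 1) AND 1)) -> 1
  row 3 [00011]: (((0 OR 1) AND (1 XOR 0)) IMPLIES ((0 XOR 1) AND 1)) -> 1
  row 4 [00100]: (((1 OR 0) AND (0 XOR 0)) IMPLIES ((1 XOR 0) AND 0)) -> 1
  row 5 [00101]: (((1 OR 0) AND (0 XOR 0)) IMPLIES ((1 XOR 0) AND 0)) -> 1
  row 6 [00110]: (((1 OR 1) AND (1 XOR 0)) IMPLIES ((1 XOR 1) AND 1)) -> 0
  row 7 [00111]: (((1 OR 1) AND (1 XOR 0)) IMPLIES ((1 XOR 1) AND 1)) -> 0
  row 8 [01000]: (((0 OR 0) AND (0 XOR 1)) IMPLIES ((0 XOR 0) AND 0)) -> 1
  row 9 [01001]: (((0 OR 0) AND (0 XOR 1)) IMPLIES ((0 XOR 0) AND 0)) -> 1
  row 10 [01010]: (((0 OR 1) AND (1 XOR 1)) IMPLIES ((0 XOR 1) AND 1)) -> 1
  row 11 [01011]: (((0 OR 1) AND (1 XOR 1)) IMPLIES ((0 XOR 1) AND 1)) -> 1
  row 12 [01100]: (((1 OR 0) AND (0 XOR 1)) IMPLIES ((1 XOR 0) AND 0)) -> 0
  row 13 [01101]: (((1 OR 0) AND (0 XOR 1)) IMPLIES ((1 XOR 0) AND 0)) -> 0
  row 14 [01110]: (((1 OR 1) AND (1 XOR 1)) IMPLIES ((1 XOR 1) AND 1)) -> 1
  row 15 [01111]: (((1 OR 1) AND (1 XOR 1)) IMPLIES ((1 XOR 1) AND 1)) -> 1
  row 16 [10000]: (((0 OR 0) AND (0 XOR 0)) IMPLIES ((0 XOR 0) AND 0)) -> 1
  row 17 [10001]: (((0 OR 0) AND (0 XOR 0)) IMPLIES ((0 XOR 0) AND 0)) -> 1
  row 18 [10010]: (((0 OR 1) AND (1 XOR 0)) IMPLIES ((0 XOR 1) AND 1)) -> 1
  row 19 [10011]: (((0 OR 1) AND (1 XOR 0)) IMPLIES ((0 XOR 1) AND 1)) -> 1
  row 20 [10100]: (((1 OR 0) AND (0 XOR 0)) IMPLIES ((1 XOR 0) AND 0)) -> 1
  row 21 [10101]: (((1 OR 0) AND (0 XOR 0)) IMPLIES ((1 XOR 0) AND 0)) -> 1
  row 22 [10110]: (((1 OR 1) AND (1 XOR 0)) IMPLIES ((1 XOR 1) AND 1)) -> 0
  row 23 [10111]: (((1 OR 1) AND (1 XOR 0)) IMPLIES ((1 XOR 1) AND 1)) -> 0
  row 24 [11000]: (((0 OR 0) AND (0 XOR 1)) IMPLIES ((0 XOR 0) AND 0)) -> 1
  row 25 [11001]: (((0 OR 0) AND (0 XOR 1)) IMPLIES ((0 XOR 0) AND 0)) -> 1
  row 26 [11010]: (((0 OR 1) AND (1 XOR 1)) IMPLIES ((0 XOR 1) AND 1)) -> 1
  row 27 [11011]: (((0 OR 1) AND (1 XOR 1)) IMPLIES ((0 XOR 1) AND 1)) -> 1
  row 28 [11100]: (((1 OR 0) AND (0 XOR 1)) IMPLIES ((1 XOR 0) AND 0)) -> 0
  row 29 [11101]: (((1 OR 0) AND (0 XOR 1)) IMPLIES ((1 XOR 0) AND 0)) -> 0
  row 30 [11110]: (((1 OR 1) AND (1 XOR 1)) IMPLIES ((1 XOR 1) AND 1)) -> 1
  row 31 [11111]: (((1 OR 1) AND (1 XOR 1)) IMPLIES ((1 XOR 1) AND 1)) -> 1
Full result column, 4 rows per line (a,b,c fixed per line; d,e runs 00..11 left to right):
  rows 0-3 [a,b,c=000]: 1111  = hex F
  rows 4-7 [a,b,c=001]: 1100  = hex C
  rows 8-11 [a,b,c=010]: 1111  = hex F
  rows 12-15 [a,b,c=011]: 0011  = hex 3
  rows 16-19 [a,b,c=100]: 1111  = hex F
  rows 20-23 [a,b,c=101]: 1100  = hex C
  rows 24-27 [a,b,c=110]: 1111  = hex F
  rows 28-31 [a,b,c=111]: 0011  = hex 3
Output column (row 0 .. row 31) = 11111100111100111111110011110011
Output column grouped in 4s = 1111 1100 1111 0011 1111 1100 1111 0011 = 0xFCF3FCF3
Convert to decimal digit by digit (value = value*16 + digit):
  F -> 15
  15*16 + 12 (C) = 252
  252*16 + 15 (F) = 4047
  4047*16 + 3 = 64755
  64755*16 + 15 (F) = 1036095
  1036095*16 + 12 (C) = 16577532
  16577532*16 + 15 (F) = 265240527
  265240527*16 + 3 = 4243848435
Decimal = 4243848435

4243848435


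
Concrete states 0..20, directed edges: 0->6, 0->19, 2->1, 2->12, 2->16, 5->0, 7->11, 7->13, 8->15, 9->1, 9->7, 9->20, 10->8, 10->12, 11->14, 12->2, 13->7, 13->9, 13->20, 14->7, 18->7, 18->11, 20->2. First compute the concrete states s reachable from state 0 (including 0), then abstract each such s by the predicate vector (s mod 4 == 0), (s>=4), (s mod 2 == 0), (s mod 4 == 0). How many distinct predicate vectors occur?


BFS from 0:
Concrete reachable: {0, 6, 19}
Abstract via predicates (s mod 4 == 0), (s>=4), (s mod 2 == 0), (s mod 4 == 0):
  (0,1,0,0) <- {19}
  (0,1,1,0) <- {6}
  (1,0,1,1) <- {0}
Distinct abstract states = 3

3


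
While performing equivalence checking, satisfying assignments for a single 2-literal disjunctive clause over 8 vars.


Step 1: Total=2^8=256
Step 2: Unsat when all 2 false: 2^6=64
Step 3: Sat=256-64=192

192


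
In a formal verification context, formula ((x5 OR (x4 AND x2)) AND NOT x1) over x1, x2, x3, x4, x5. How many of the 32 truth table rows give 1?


Formula: ((x5 OR (x4 AND x2)) AND NOT x1) over 5 vars (32 rows)
Evaluate each row (x1, x2, x3, x4, x5 as bits, MSB first):
  row 0 [00000]: ((0 OR (0 AND 0)) AND NOT 0) -> 0
  row 1 [00001]: ((1 OR (0 AND 0)) AND NOT 0) -> 1
  row 2 [00010]: ((0 OR (1 AND 0)) AND NOT 0) -> 0
  row 3 [00011]: ((1 OR (1 AND 0)) AND NOT 0) -> 1
  row 4 [00100]: ((0 OR (0 AND 0)) AND NOT 0) -> 0
  row 5 [00101]: ((1 OR (0 AND 0)) AND NOT 0) -> 1
  row 6 [00110]: ((0 OR (1 AND 0)) AND NOT 0) -> 0
  row 7 [00111]: ((1 OR (1 AND 0)) AND NOT 0) -> 1
  row 8 [01000]: ((0 OR (0 AND 1)) AND NOT 0) -> 0
  row 9 [01001]: ((1 OR (0 AND 1)) AND NOT 0) -> 1
  row 10 [01010]: ((0 OR (1 AND 1)) AND NOT 0) -> 1
  row 11 [01011]: ((1 OR (1 AND 1)) AND NOT 0) -> 1
  row 12 [01100]: ((0 OR (0 AND 1)) AND NOT 0) -> 0
  row 13 [01101]: ((1 OR (0 AND 1)) AND NOT 0) -> 1
  row 14 [01110]: ((0 OR (1 AND 1)) AND NOT 0) -> 1
  row 15 [01111]: ((1 OR (1 AND 1)) AND NOT 0) -> 1
  row 16 [10000]: ((0 OR (0 AND 0)) AND NOT 1) -> 0
  row 17 [10001]: ((1 OR (0 AND 0)) AND NOT 1) -> 0
  row 18 [10010]: ((0 OR (1 AND 0)) AND NOT 1) -> 0
  row 19 [10011]: ((1 OR (1 AND 0)) AND NOT 1) -> 0
  row 20 [10100]: ((0 OR (0 AND 0)) AND NOT 1) -> 0
  row 21 [10101]: ((1 OR (0 AND 0)) AND NOT 1) -> 0
  row 22 [10110]: ((0 OR (1 AND 0)) AND NOT 1) -> 0
  row 23 [10111]: ((1 OR (1 AND 0)) AND NOT 1) -> 0
  row 24 [11000]: ((0 OR (0 AND 1)) AND NOT 1) -> 0
  row 25 [11001]: ((1 OR (0 AND 1)) AND NOT 1) -> 0
  row 26 [11010]: ((0 OR (1 AND 1)) AND NOT 1) -> 0
  row 27 [11011]: ((1 OR (1 AND 1)) AND NOT 1) -> 0
  row 28 [11100]: ((0 OR (0 AND 1)) AND NOT 1) -> 0
  row 29 [11101]: ((1 OR (0 AND 1)) AND NOT 1) -> 0
  row 30 [11110]: ((0 OR (1 AND 1)) AND NOT 1) -> 0
  row 31 [11111]: ((1 OR (1 AND 1)) AND NOT 1) -> 0
Full result column, 8 rows per line (x1,x2 fixed per line; x3,x4,x5 runs 000..111 left to right):
  rows 0-7 [x1,x2=00]: 01010101  (ones: 4)
  rows 8-15 [x1,x2=01]: 01110111  (ones: 6)
  rows 16-23 [x1,x2=10]: 00000000  (ones: 0)
  rows 24-31 [x1,x2=11]: 00000000  (ones: 0)
Count of 1-rows = 4+6+0+0 = 10

10


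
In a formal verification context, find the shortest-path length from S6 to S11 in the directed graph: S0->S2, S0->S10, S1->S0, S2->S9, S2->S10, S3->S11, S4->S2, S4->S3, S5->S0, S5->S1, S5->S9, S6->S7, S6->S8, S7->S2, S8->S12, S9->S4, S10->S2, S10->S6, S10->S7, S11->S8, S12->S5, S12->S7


BFS layer-by-layer from S6:
  dist 0: {S6}
  dist 1: {S7, S8}
  dist 2: {S2, S12}
  dist 3: {S5, S9, S10}
  dist 4: {S0, S1, S4}
  dist 5: {S3}
  dist 6: {S11}
  -> S11 reached at distance 6
Shortest path length = 6

6


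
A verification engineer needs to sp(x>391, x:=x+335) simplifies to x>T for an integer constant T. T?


Formula: sp(P, x:=E) = exists old_x. (x = E[old_x/x]) AND P[old_x/x] (old_x is the value of x before the assignment; eliminate old_x by solving x = E[old_x/x] for old_x)
Step 1: Precondition P: x>391, i.e. old_x > 391
Step 2: Assignment gives x = old_x + 335, so old_x = x - 335
Step 3: Substitute into P: x - 335 > 391
Step 4: Simplify: x > 391+335 = 726

726


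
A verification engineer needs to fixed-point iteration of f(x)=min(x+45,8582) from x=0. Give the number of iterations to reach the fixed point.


Step 1: x=0, cap=8582, increment=45
Step 2: x grows by 45 each step until capped at 8582; fixed point is x=8582
Step 3: iterations = ceil(8582/45) = 191

191


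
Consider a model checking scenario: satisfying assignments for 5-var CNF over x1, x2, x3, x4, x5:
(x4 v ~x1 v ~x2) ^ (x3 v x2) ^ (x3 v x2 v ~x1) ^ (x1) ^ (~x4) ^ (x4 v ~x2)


CNF with 6 clauses over 5 vars (32 assignments).
An assignment satisfies CNF iff every clause has >=1 true literal.
Check each row (bits = x1,x2,x3,x4,x5; clause T/F shown):
  row 0 [00000]: clauses=TFTFTT -> 0
  row 1 [00001]: clauses=TFTFTT -> 0
  row 2 [00010]: clauses=TFTFFT -> 0
  row 3 [00011]: clauses=TFTFFT -> 0
  row 4 [00100]: clauses=TTTFTT -> 0
  row 5 [00101]: clauses=TTTFTT -> 0
  row 6 [00110]: clauses=TTTFFT -> 0
  row 7 [00111]: clauses=TTTFFT -> 0
  row 8 [01000]: clauses=TTTFTF -> 0
  row 9 [01001]: clauses=TTTFTF -> 0
  row 10 [01010]: clauses=TTTFFT -> 0
  row 11 [01011]: clauses=TTTFFT -> 0
  row 12 [01100]: clauses=TTTFTF -> 0
  row 13 [01101]: clauses=TTTFTF -> 0
  row 14 [01110]: clauses=TTTFFT -> 0
  row 15 [01111]: clauses=TTTFFT -> 0
  row 16 [10000]: clauses=TFFTTT -> 0
  row 17 [10001]: clauses=TFFTTT -> 0
  row 18 [10010]: clauses=TFFTFT -> 0
  row 19 [10011]: clauses=TFFTFT -> 0
  row 20 [10100]: clauses=TTTTTT -> 1
  row 21 [10101]: clauses=TTTTTT -> 1
  row 22 [10110]: clauses=TTTTFT -> 0
  row 23 [10111]: clauses=TTTTFT -> 0
  row 24 [11000]: clauses=FTTTTF -> 0
  row 25 [11001]: clauses=FTTTTF -> 0
  row 26 [11010]: clauses=TTTTFT -> 0
  row 27 [11011]: clauses=TTTTFT -> 0
  row 28 [11100]: clauses=FTTTTF -> 0
  row 29 [11101]: clauses=FTTTTF -> 0
  row 30 [11110]: clauses=TTTTFT -> 0
  row 31 [11111]: clauses=TTTTFT -> 0
Full result column, 8 rows per line (x1,x2 fixed per line; x3,x4,x5 runs 000..111 left to right):
  rows 0-7 [x1,x2=00]: 00000000  (ones: 0)
  rows 8-15 [x1,x2=01]: 00000000  (ones: 0)
  rows 16-23 [x1,x2=10]: 00001100  (ones: 2)
  rows 24-31 [x1,x2=11]: 00000000  (ones: 0)
Satisfying assignments = 0+0+2+0 = 2

2


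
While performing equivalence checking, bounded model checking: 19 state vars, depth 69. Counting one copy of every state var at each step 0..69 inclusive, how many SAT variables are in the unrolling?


BMC unrolls to depth k, creating one copy of each state var for steps 0..k.
Step count = 69 + 1 = 70 (steps 0 through 69)
Vars per step = 19
Total = 19 * 70 = 1330

1330


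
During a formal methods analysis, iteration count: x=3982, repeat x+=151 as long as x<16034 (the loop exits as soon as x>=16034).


Step 1: x goes from 3982 toward 16034 by 151; the body runs while x<16034, so iterations = ceil((bound-start)/step)
Step 2: Distance=12052
Step 3: ceil(12052/151)=80

80


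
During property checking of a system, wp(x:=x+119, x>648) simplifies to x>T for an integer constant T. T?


Formula: wp(x:=E, P) = P[E/x] (substitute E for x in postcondition)
Step 1: Postcondition: x>648
Step 2: Substitute x+119 for x: x+119>648
Step 3: Solve for x: x > 648-119 = 529

529


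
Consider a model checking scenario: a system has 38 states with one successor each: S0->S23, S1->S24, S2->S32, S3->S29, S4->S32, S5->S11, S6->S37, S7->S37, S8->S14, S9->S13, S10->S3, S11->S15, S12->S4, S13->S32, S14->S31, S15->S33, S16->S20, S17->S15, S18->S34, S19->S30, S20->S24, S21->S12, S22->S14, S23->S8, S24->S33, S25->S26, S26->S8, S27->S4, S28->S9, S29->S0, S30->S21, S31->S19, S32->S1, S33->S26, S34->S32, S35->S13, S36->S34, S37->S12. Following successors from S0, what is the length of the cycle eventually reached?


Trace from S0 until a state repeats:
  S0 -> S23 -> S8 -> S14 -> S31 -> S19 -> S30 -> S21 -> S12 -> S4 -> S32 -> S1 -> S24 -> S33 -> S26 -> S8
S8 first seen at step 2, revisited at step 15.
Cycle length = 15 - 2 = 13

13


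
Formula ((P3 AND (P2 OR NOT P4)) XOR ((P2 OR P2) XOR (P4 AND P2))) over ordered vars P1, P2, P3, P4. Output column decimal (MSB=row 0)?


Formula: ((P3 AND (P2 OR NOT P4)) XOR ((P2 OR P2) XOR (P4 AND P2))) over P1, P2, P3, P4 (16 rows)
Evaluate each row (bits = P1,P2,P3,P4, MSB first):
  row 0 [0000]: ((0 AND (0 OR NOT 0)) XOR ((0 OR 0) XOR (0 AND 0))) -> 0
  row 1 [0001]: ((0 AND (0 OR NOT 1)) XOR ((0 OR 0) XOR (1 AND 0))) -> 0
  row 2 [0010]: ((1 AND (0 OR NOT 0)) XOR ((0 OR 0) XOR (0 AND 0))) -> 1
  row 3 [0011]: ((1 AND (0 OR NOT 1)) XOR ((0 OR 0) XOR (1 AND 0))) -> 0
  row 4 [0100]: ((0 AND (1 OR NOT 0)) XOR ((1 OR 1) XOR (0 AND 1))) -> 1
  row 5 [0101]: ((0 AND (1 OR NOT 1)) XOR ((1 OR 1) XOR (1 AND 1))) -> 0
  row 6 [0110]: ((1 AND (1 OR NOT 0)) XOR ((1 OR 1) XOR (0 AND 1))) -> 0
  row 7 [0111]: ((1 AND (1 OR NOT 1)) XOR ((1 OR 1) XOR (1 AND 1))) -> 1
  row 8 [1000]: ((0 AND (0 OR NOT 0)) XOR ((0 OR 0) XOR (0 AND 0))) -> 0
  row 9 [1001]: ((0 AND (0 OR NOT 1)) XOR ((0 OR 0) XOR (1 AND 0))) -> 0
  row 10 [1010]: ((1 AND (0 OR NOT 0)) XOR ((0 OR 0) XOR (0 AND 0))) -> 1
  row 11 [1011]: ((1 AND (0 OR NOT 1)) XOR ((0 OR 0) XOR (1 AND 0))) -> 0
  row 12 [1100]: ((0 AND (1 OR NOT 0)) XOR ((1 OR 1) XOR (0 AND 1))) -> 1
  row 13 [1101]: ((0 AND (1 OR NOT 1)) XOR ((1 OR 1) XOR (1 AND 1))) -> 0
  row 14 [1110]: ((1 AND (1 OR NOT 0)) XOR ((1 OR 1) XOR (0 AND 1))) -> 0
  row 15 [1111]: ((1 AND (1 OR NOT 1)) XOR ((1 OR 1) XOR (1 AND 1))) -> 1
Full result column, 4 rows per line (P1,P2 fixed per line; P3,P4 runs 00..11 left to right):
  rows 0-3 [P1,P2=00]: 0010  = hex 2
  rows 4-7 [P1,P2=01]: 1001  = hex 9
  rows 8-11 [P1,P2=10]: 0010  = hex 2
  rows 12-15 [P1,P2=11]: 1001  = hex 9
Output column (row 0 .. row 15) = 0010100100101001
Output column grouped in 4s = 0010 1001 0010 1001 = 0x2929
Convert to decimal digit by digit (value = value*16 + digit):
  2 -> 2
  2*16 + 9 = 41
  41*16 + 2 = 658
  658*16 + 9 = 10537
Decimal = 10537

10537


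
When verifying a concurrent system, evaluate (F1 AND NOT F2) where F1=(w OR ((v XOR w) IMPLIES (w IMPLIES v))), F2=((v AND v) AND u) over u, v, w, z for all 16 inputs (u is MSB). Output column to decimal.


F1 = (w OR ((v XOR w) IMPLIES (w IMPLIES v)))
F2 = ((v AND v) AND u)
Counterexample to F1=>F2 is where F1=1 and F2=0.
Evaluate each row (bits = u,v,w,z, MSB first):
  row 0 [0000]: F1=1 F2=0 -> F1&~F2 -> 1
  row 1 [0001]: F1=1 F2=0 -> F1&~F2 -> 1
  row 2 [0010]: F1=1 F2=0 -> F1&~F2 -> 1
  row 3 [0011]: F1=1 F2=0 -> F1&~F2 -> 1
  row 4 [0100]: F1=1 F2=0 -> F1&~F2 -> 1
  row 5 [0101]: F1=1 F2=0 -> F1&~F2 -> 1
  row 6 [0110]: F1=1 F2=0 -> F1&~F2 -> 1
  row 7 [0111]: F1=1 F2=0 -> F1&~F2 -> 1
  row 8 [1000]: F1=1 F2=0 -> F1&~F2 -> 1
  row 9 [1001]: F1=1 F2=0 -> F1&~F2 -> 1
  row 10 [1010]: F1=1 F2=0 -> F1&~F2 -> 1
  row 11 [1011]: F1=1 F2=0 -> F1&~F2 -> 1
  row 12 [1100]: F1=1 F2=1 -> F1&~F2 -> 0
  row 13 [1101]: F1=1 F2=1 -> F1&~F2 -> 0
  row 14 [1110]: F1=1 F2=1 -> F1&~F2 -> 0
  row 15 [1111]: F1=1 F2=1 -> F1&~F2 -> 0
Full result column, 4 rows per line (u,v fixed per line; w,z runs 00..11 left to right):
  rows 0-3 [u,v=00]: 1111  = hex F
  rows 4-7 [u,v=01]: 1111  = hex F
  rows 8-11 [u,v=10]: 1111  = hex F
  rows 12-15 [u,v=11]: 0000  = hex 0
Counterexample vector (row 0 .. row 15) = 1111111111110000
Output column grouped in 4s = 1111 1111 1111 0000 = 0xFFF0
Convert to decimal digit by digit (value = value*16 + digit):
  F -> 15
  15*16 + 15 (F) = 255
  255*16 + 15 (F) = 4095
  4095*16 + 0 = 65520
Decimal = 65520

65520


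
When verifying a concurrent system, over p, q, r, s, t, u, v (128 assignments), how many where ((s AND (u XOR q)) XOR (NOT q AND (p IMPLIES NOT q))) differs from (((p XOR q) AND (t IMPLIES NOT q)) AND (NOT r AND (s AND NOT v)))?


F1 = ((s AND (u XOR q)) XOR (NOT q AND (p IMPLIES NOT q)))
F2 = (((p XOR q) AND (t IMPLIES NOT q)) AND (NOT r AND (s AND NOT v)))
Evaluate both on each of 128 rows (bits = p,q,r,s,t,u,v):
  row 0 [0000000]: F1=1 F2=0 (differ) -> 1
  row 1 [0000001]: F1=1 F2=0 (differ) -> 1
  row 2 [0000010]: F1=1 F2=0 (differ) -> 1
  row 3 [0000011]: F1=1 F2=0 (differ) -> 1
  row 4 [0000100]: F1=1 F2=0 (differ) -> 1
  (every remaining row is evaluated the same way; all 128 results are listed next)
Full result column, 8 rows per line (p,q,r,s fixed per line; t,u,v runs 000..111 left to right):
  rows 0-7 [p,q,r,s=0000]: 11111111  (ones: 8)
  rows 8-15 [p,q,r,s=0001]: 11001100  (ones: 4)
  rows 16-23 [p,q,r,s=0010]: 11111111  (ones: 8)
  rows 24-31 [p,q,r,s=0011]: 11001100  (ones: 4)
  rows 32-39 [p,q,r,s=0100]: 00000000  (ones: 0)
  rows 40-47 [p,q,r,s=0101]: 01101100  (ones: 4)
  rows 48-55 [p,q,r,s=0110]: 00000000  (ones: 0)
  rows 56-63 [p,q,r,s=0111]: 11001100  (ones: 4)
  rows 64-71 [p,q,r,s=1000]: 11111111  (ones: 8)
  rows 72-79 [p,q,r,s=1001]: 01100110  (ones: 4)
  rows 80-87 [p,q,r,s=1010]: 11111111  (ones: 8)
  rows 88-95 [p,q,r,s=1011]: 11001100  (ones: 4)
  rows 96-103 [p,q,r,s=1100]: 00000000  (ones: 0)
  rows 104-111 [p,q,r,s=1101]: 11001100  (ones: 4)
  rows 112-119 [p,q,r,s=1110]: 00000000  (ones: 0)
  rows 120-127 [p,q,r,s=1111]: 11001100  (ones: 4)
Disagreements = 8+4+8+4+0+4+0+4+8+4+8+4+0+4+0+4 = 64

64


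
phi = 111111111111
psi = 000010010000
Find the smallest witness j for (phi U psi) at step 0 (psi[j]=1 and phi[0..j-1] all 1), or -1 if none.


(phi U psi) at 0: need smallest j with psi[j]=1 and phi[i]=1 for all i in [0,j).
Scan from step 0:
  step 0: phi=1, psi=0 -> continue
  step 1: phi=1, psi=0 -> continue
  step 2: phi=1, psi=0 -> continue
  step 3: phi=1, psi=0 -> continue
  step 4: psi=1 and phi held for [0,4) -> witness found
Witness step = 4

4


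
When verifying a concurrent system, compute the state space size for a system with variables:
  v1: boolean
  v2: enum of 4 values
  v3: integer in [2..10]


State space = product of domain sizes of all variables.
Domain sizes:
  v1 (boolean): 2
  v2 (enum of 4 values): 4
  v3 (integer in [2..10]): 9
Product = 2 * 4 * 9 = 72

72


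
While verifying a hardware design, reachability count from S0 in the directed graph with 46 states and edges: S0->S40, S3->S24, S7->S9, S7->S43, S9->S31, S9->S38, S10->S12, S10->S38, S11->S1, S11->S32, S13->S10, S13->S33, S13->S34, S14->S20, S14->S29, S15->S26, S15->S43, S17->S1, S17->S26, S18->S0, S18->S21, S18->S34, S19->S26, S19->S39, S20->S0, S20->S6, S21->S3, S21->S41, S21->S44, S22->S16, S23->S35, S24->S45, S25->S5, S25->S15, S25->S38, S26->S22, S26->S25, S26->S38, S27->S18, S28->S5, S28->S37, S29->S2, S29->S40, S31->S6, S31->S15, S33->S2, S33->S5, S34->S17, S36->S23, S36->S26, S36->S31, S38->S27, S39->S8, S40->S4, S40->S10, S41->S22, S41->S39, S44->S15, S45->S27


BFS from S0:
  layer 0: {S0}
  layer 1: {S40}
  layer 2: {S4, S10}
  layer 3: {S12, S38}
  layer 4: {S27}
  layer 5: {S18}
  layer 6: {S21, S34}
  layer 7: {S3, S17, S41, S44}
  layer 8: {S1, S15, S22, S24, S26, S39}
  layer 9: {S8, S16, S25, S43, S45}
  layer 10: {S5}
Reachable set: {S0, S1, S3, S4, S5, S8, S10, S12, S15, S16, S17, S18, S21, S22, S24, S25, S26, S27, S34, S38, S39, S40, S41, S43, S44, S45}
Count = 26

26


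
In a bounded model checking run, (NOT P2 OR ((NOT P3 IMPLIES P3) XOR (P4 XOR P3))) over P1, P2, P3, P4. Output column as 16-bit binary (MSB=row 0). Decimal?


Formula: (NOT P2 OR ((NOT P3 IMPLIES P3) XOR (P4 XOR P3))) over P1, P2, P3, P4 (16 rows)
Evaluate each row (bits = P1,P2,P3,P4, MSB first):
  row 0 [0000]: (NOT 0 OR ((NOT 0 IMPLIES 0) XOR (0 XOR 0))) -> 1
  row 1 [0001]: (NOT 0 OR ((NOT 0 IMPLIES 0) XOR (1 XOR 0))) -> 1
  row 2 [0010]: (NOT 0 OR ((NOT 1 IMPLIES 1) XOR (0 XOR 1))) -> 1
  row 3 [0011]: (NOT 0 OR ((NOT 1 IMPLIES 1) XOR (1 XOR 1))) -> 1
  row 4 [0100]: (NOT 1 OR ((NOT 0 IMPLIES 0) XOR (0 XOR 0))) -> 0
  row 5 [0101]: (NOT 1 OR ((NOT 0 IMPLIES 0) XOR (1 XOR 0))) -> 1
  row 6 [0110]: (NOT 1 OR ((NOT 1 IMPLIES 1) XOR (0 XOR 1))) -> 0
  row 7 [0111]: (NOT 1 OR ((NOT 1 IMPLIES 1) XOR (1 XOR 1))) -> 1
  row 8 [1000]: (NOT 0 OR ((NOT 0 IMPLIES 0) XOR (0 XOR 0))) -> 1
  row 9 [1001]: (NOT 0 OR ((NOT 0 IMPLIES 0) XOR (1 XOR 0))) -> 1
  row 10 [1010]: (NOT 0 OR ((NOT 1 IMPLIES 1) XOR (0 XOR 1))) -> 1
  row 11 [1011]: (NOT 0 OR ((NOT 1 IMPLIES 1) XOR (1 XOR 1))) -> 1
  row 12 [1100]: (NOT 1 OR ((NOT 0 IMPLIES 0) XOR (0 XOR 0))) -> 0
  row 13 [1101]: (NOT 1 OR ((NOT 0 IMPLIES 0) XOR (1 XOR 0))) -> 1
  row 14 [1110]: (NOT 1 OR ((NOT 1 IMPLIES 1) XOR (0 XOR 1))) -> 0
  row 15 [1111]: (NOT 1 OR ((NOT 1 IMPLIES 1) XOR (1 XOR 1))) -> 1
Full result column, 4 rows per line (P1,P2 fixed per line; P3,P4 runs 00..11 left to right):
  rows 0-3 [P1,P2=00]: 1111  = hex F
  rows 4-7 [P1,P2=01]: 0101  = hex 5
  rows 8-11 [P1,P2=10]: 1111  = hex F
  rows 12-15 [P1,P2=11]: 0101  = hex 5
Output column (row 0 .. row 15) = 1111010111110101
Output column grouped in 4s = 1111 0101 1111 0101 = 0xF5F5
Convert to decimal digit by digit (value = value*16 + digit):
  F -> 15
  15*16 + 5 = 245
  245*16 + 15 (F) = 3935
  3935*16 + 5 = 62965
Decimal = 62965

62965


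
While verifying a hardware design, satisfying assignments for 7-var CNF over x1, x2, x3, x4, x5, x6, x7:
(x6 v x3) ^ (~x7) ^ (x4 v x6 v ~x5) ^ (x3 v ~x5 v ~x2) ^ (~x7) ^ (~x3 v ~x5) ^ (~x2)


CNF with 7 clauses over 7 vars (128 assignments).
An assignment satisfies CNF iff every clause has >=1 true literal.
Check each row (bits = x1,x2,x3,x4,x5,x6,x7; clause T/F shown):
  row 0 [0000000]: clauses=FTTTTTT -> 0
  row 1 [0000001]: clauses=FFTTFTT -> 0
  row 2 [0000010]: clauses=TTTTTTT -> 1
  row 3 [0000011]: clauses=TFTTFTT -> 0
  row 4 [0000100]: clauses=FTFTTTT -> 0
  (every remaining row is evaluated the same way; all 128 results are listed next)
Full result column, 8 rows per line (x1,x2,x3,x4 fixed per line; x5,x6,x7 runs 000..111 left to right):
  rows 0-7 [x1,x2,x3,x4=0000]: 00100010  (ones: 2)
  rows 8-15 [x1,x2,x3,x4=0001]: 00100010  (ones: 2)
  rows 16-23 [x1,x2,x3,x4=0010]: 10100000  (ones: 2)
  rows 24-31 [x1,x2,x3,x4=0011]: 10100000  (ones: 2)
  rows 32-39 [x1,x2,x3,x4=0100]: 00000000  (ones: 0)
  rows 40-47 [x1,x2,x3,x4=0101]: 00000000  (ones: 0)
  rows 48-55 [x1,x2,x3,x4=0110]: 00000000  (ones: 0)
  rows 56-63 [x1,x2,x3,x4=0111]: 00000000  (ones: 0)
  rows 64-71 [x1,x2,x3,x4=1000]: 00100010  (ones: 2)
  rows 72-79 [x1,x2,x3,x4=1001]: 00100010  (ones: 2)
  rows 80-87 [x1,x2,x3,x4=1010]: 10100000  (ones: 2)
  rows 88-95 [x1,x2,x3,x4=1011]: 10100000  (ones: 2)
  rows 96-103 [x1,x2,x3,x4=1100]: 00000000  (ones: 0)
  rows 104-111 [x1,x2,x3,x4=1101]: 00000000  (ones: 0)
  rows 112-119 [x1,x2,x3,x4=1110]: 00000000  (ones: 0)
  rows 120-127 [x1,x2,x3,x4=1111]: 00000000  (ones: 0)
Satisfying assignments = 2+2+2+2+0+0+0+0+2+2+2+2+0+0+0+0 = 16

16


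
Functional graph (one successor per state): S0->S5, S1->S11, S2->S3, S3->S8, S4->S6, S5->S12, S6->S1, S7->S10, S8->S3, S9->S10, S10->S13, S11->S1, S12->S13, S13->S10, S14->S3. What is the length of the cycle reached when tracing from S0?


Trace from S0 until a state repeats:
  S0 -> S5 -> S12 -> S13 -> S10 -> S13
S13 first seen at step 3, revisited at step 5.
Cycle length = 5 - 3 = 2

2


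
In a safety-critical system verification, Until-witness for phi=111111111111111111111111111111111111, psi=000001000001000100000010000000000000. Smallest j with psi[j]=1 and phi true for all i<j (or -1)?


(phi U psi) at 0: need smallest j with psi[j]=1 and phi[i]=1 for all i in [0,j).
Scan from step 0:
  step 0: phi=1, psi=0 -> continue
  step 1: phi=1, psi=0 -> continue
  step 2: phi=1, psi=0 -> continue
  step 3: phi=1, psi=0 -> continue
  step 5: psi=1 and phi held for [0,5) -> witness found
Witness step = 5

5


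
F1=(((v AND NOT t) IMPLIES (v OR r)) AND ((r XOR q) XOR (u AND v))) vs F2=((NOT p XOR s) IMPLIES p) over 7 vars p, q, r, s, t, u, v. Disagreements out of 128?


F1 = (((v AND NOT t) IMPLIES (v OR r)) AND ((r XOR q) XOR (u AND v)))
F2 = ((NOT p XOR s) IMPLIES p)
Evaluate both on each of 128 rows (bits = p,q,r,s,t,u,v):
  row 0 [0000000]: F1=0 F2=0 -> 0
  row 1 [0000001]: F1=0 F2=0 -> 0
  row 2 [0000010]: F1=0 F2=0 -> 0
  row 3 [0000011]: F1=1 F2=0 (differ) -> 1
  row 4 [0000100]: F1=0 F2=0 -> 0
  (every remaining row is evaluated the same way; all 128 results are listed next)
Full result column, 8 rows per line (p,q,r,s fixed per line; t,u,v runs 000..111 left to right):
  rows 0-7 [p,q,r,s=0000]: 00010001  (ones: 2)
  rows 8-15 [p,q,r,s=0001]: 11101110  (ones: 6)
  rows 16-23 [p,q,r,s=0010]: 11101110  (ones: 6)
  rows 24-31 [p,q,r,s=0011]: 00010001  (ones: 2)
  rows 32-39 [p,q,r,s=0100]: 11101110  (ones: 6)
  rows 40-47 [p,q,r,s=0101]: 00010001  (ones: 2)
  rows 48-55 [p,q,r,s=0110]: 00010001  (ones: 2)
  rows 56-63 [p,q,r,s=0111]: 11101110  (ones: 6)
  rows 64-71 [p,q,r,s=1000]: 11101110  (ones: 6)
  rows 72-79 [p,q,r,s=1001]: 11101110  (ones: 6)
  rows 80-87 [p,q,r,s=1010]: 00010001  (ones: 2)
  rows 88-95 [p,q,r,s=1011]: 00010001  (ones: 2)
  rows 96-103 [p,q,r,s=1100]: 00010001  (ones: 2)
  rows 104-111 [p,q,r,s=1101]: 00010001  (ones: 2)
  rows 112-119 [p,q,r,s=1110]: 11101110  (ones: 6)
  rows 120-127 [p,q,r,s=1111]: 11101110  (ones: 6)
Disagreements = 2+6+6+2+6+2+2+6+6+6+2+2+2+2+6+6 = 64

64


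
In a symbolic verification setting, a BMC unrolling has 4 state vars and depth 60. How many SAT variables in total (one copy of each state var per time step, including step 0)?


BMC unrolls to depth k, creating one copy of each state var for steps 0..k.
Step count = 60 + 1 = 61 (steps 0 through 60)
Vars per step = 4
Total = 4 * 61 = 244

244


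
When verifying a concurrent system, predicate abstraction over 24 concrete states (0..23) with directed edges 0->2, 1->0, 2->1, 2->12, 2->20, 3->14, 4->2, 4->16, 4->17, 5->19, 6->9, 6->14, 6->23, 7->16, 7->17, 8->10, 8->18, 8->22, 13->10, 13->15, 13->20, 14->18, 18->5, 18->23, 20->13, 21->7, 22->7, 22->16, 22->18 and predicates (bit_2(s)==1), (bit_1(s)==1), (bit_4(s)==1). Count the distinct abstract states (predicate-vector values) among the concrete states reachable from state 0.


BFS from 0:
Concrete reachable: {0, 1, 2, 10, 12, 13, 15, 20}
Abstract via predicates (bit_2(s)==1), (bit_1(s)==1), (bit_4(s)==1):
  (0,0,0) <- {0, 1}
  (0,1,0) <- {2, 10}
  (1,0,0) <- {12, 13}
  (1,0,1) <- {20}
  (1,1,0) <- {15}
Distinct abstract states = 5

5


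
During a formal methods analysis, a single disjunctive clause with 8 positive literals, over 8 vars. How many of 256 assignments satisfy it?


Step 1: Total=2^8=256
Step 2: Unsat when all 8 false: 2^0=1
Step 3: Sat=256-1=255

255


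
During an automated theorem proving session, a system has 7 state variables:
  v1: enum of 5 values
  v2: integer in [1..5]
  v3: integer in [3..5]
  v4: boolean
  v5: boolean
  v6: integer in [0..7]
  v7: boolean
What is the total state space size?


State space = product of domain sizes of all variables.
Domain sizes:
  v1 (enum of 5 values): 5
  v2 (integer in [1..5]): 5
  v3 (integer in [3..5]): 3
  v4 (boolean): 2
  v5 (boolean): 2
  v6 (integer in [0..7]): 8
  v7 (boolean): 2
Product = 5 * 5 * 3 * 2 * 2 * 8 * 2 = 4800

4800


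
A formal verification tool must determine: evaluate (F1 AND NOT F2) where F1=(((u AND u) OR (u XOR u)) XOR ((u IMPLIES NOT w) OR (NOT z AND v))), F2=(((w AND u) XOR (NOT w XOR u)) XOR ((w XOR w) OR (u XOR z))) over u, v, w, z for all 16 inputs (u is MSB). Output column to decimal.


F1 = (((u AND u) OR (u XOR u)) XOR ((u IMPLIES NOT w) OR (NOT z AND v)))
F2 = (((w AND u) XOR (NOT w XOR u)) XOR ((w XOR w) OR (u XOR z)))
Counterexample to F1=>F2 is where F1=1 and F2=0.
Evaluate each row (bits = u,v,w,z, MSB first):
  row 0 [0000]: F1=1 F2=1 -> F1&~F2 -> 0
  row 1 [0001]: F1=1 F2=0 -> F1&~F2 -> 1
  row 2 [0010]: F1=1 F2=0 -> F1&~F2 -> 1
  row 3 [0011]: F1=1 F2=1 -> F1&~F2 -> 0
  row 4 [0100]: F1=1 F2=1 -> F1&~F2 -> 0
  row 5 [0101]: F1=1 F2=0 -> F1&~F2 -> 1
  row 6 [0110]: F1=1 F2=0 -> F1&~F2 -> 1
  row 7 [0111]: F1=1 F2=1 -> F1&~F2 -> 0
  row 8 [1000]: F1=0 F2=1 -> F1&~F2 -> 0
  row 9 [1001]: F1=0 F2=0 -> F1&~F2 -> 0
  row 10 [1010]: F1=1 F2=1 -> F1&~F2 -> 0
  row 11 [1011]: F1=1 F2=0 -> F1&~F2 -> 1
  row 12 [1100]: F1=0 F2=1 -> F1&~F2 -> 0
  row 13 [1101]: F1=0 F2=0 -> F1&~F2 -> 0
  row 14 [1110]: F1=0 F2=1 -> F1&~F2 -> 0
  row 15 [1111]: F1=1 F2=0 -> F1&~F2 -> 1
Full result column, 4 rows per line (u,v fixed per line; w,z runs 00..11 left to right):
  rows 0-3 [u,v=00]: 0110  = hex 6
  rows 4-7 [u,v=01]: 0110  = hex 6
  rows 8-11 [u,v=10]: 0001  = hex 1
  rows 12-15 [u,v=11]: 0001  = hex 1
Counterexample vector (row 0 .. row 15) = 0110011000010001
Output column grouped in 4s = 0110 0110 0001 0001 = 0x6611
Convert to decimal digit by digit (value = value*16 + digit):
  6 -> 6
  6*16 + 6 = 102
  102*16 + 1 = 1633
  1633*16 + 1 = 26129
Decimal = 26129

26129


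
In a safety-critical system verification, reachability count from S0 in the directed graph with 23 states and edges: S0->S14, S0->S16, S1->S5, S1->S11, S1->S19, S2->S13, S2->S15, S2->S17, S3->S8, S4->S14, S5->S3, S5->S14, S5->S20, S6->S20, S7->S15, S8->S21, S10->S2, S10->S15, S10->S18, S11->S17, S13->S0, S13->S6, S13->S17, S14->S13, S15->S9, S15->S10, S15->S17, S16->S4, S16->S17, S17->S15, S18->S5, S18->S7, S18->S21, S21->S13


BFS from S0:
  layer 0: {S0}
  layer 1: {S14, S16}
  layer 2: {S4, S13, S17}
  layer 3: {S6, S15}
  layer 4: {S9, S10, S20}
  layer 5: {S2, S18}
  layer 6: {S5, S7, S21}
  layer 7: {S3}
  layer 8: {S8}
Reachable set: {S0, S2, S3, S4, S5, S6, S7, S8, S9, S10, S13, S14, S15, S16, S17, S18, S20, S21}
Count = 18

18


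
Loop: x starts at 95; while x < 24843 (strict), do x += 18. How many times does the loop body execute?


Step 1: x goes from 95 toward 24843 by 18; the body runs while x<24843, so iterations = ceil((bound-start)/step)
Step 2: Distance=24748
Step 3: ceil(24748/18)=1375

1375


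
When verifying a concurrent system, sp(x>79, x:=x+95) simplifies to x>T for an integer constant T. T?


Formula: sp(P, x:=E) = exists old_x. (x = E[old_x/x]) AND P[old_x/x] (old_x is the value of x before the assignment; eliminate old_x by solving x = E[old_x/x] for old_x)
Step 1: Precondition P: x>79, i.e. old_x > 79
Step 2: Assignment gives x = old_x + 95, so old_x = x - 95
Step 3: Substitute into P: x - 95 > 79
Step 4: Simplify: x > 79+95 = 174

174


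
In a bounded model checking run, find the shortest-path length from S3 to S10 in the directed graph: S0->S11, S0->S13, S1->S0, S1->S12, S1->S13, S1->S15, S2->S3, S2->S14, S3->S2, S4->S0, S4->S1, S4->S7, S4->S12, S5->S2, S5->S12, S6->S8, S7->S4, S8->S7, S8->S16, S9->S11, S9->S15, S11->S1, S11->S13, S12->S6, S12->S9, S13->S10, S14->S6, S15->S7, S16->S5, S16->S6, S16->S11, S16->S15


BFS layer-by-layer from S3:
  dist 0: {S3}
  dist 1: {S2}
  dist 2: {S14}
  dist 3: {S6}
  dist 4: {S8}
  dist 5: {S7, S16}
  dist 6: {S4, S5, S11, S15}
  dist 7: {S0, S1, S12, S13}
  dist 8: {S9, S10}
  -> S10 reached at distance 8
Shortest path length = 8

8


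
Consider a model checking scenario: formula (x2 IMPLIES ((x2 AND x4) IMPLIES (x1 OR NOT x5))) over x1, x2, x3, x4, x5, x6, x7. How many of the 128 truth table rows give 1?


Formula: (x2 IMPLIES ((x2 AND x4) IMPLIES (x1 OR NOT x5))) over 7 vars (128 rows)
Evaluate each row (x1, x2, x3, x4, x5, x6, x7 as bits, MSB first):
  row 0 [0000000]: (0 IMPLIES ((0 AND 0) IMPLIES (0 OR NOT 0))) -> 1
  row 1 [0000001]: (0 IMPLIES ((0 AND 0) IMPLIES (0 OR NOT 0))) -> 1
  row 2 [0000010]: (0 IMPLIES ((0 AND 0) IMPLIES (0 OR NOT 0))) -> 1
  row 3 [0000011]: (0 IMPLIES ((0 AND 0) IMPLIES (0 OR NOT 0))) -> 1
  row 4 [0000100]: (0 IMPLIES ((0 AND 0) IMPLIES (0 OR NOT 1))) -> 1
  (every remaining row is evaluated the same way; all 128 results are listed next)
Full result column, 8 rows per line (x1,x2,x3,x4 fixed per line; x5,x6,x7 runs 000..111 left to right):
  rows 0-7 [x1,x2,x3,x4=0000]: 11111111  (ones: 8)
  rows 8-15 [x1,x2,x3,x4=0001]: 11111111  (ones: 8)
  rows 16-23 [x1,x2,x3,x4=0010]: 11111111  (ones: 8)
  rows 24-31 [x1,x2,x3,x4=0011]: 11111111  (ones: 8)
  rows 32-39 [x1,x2,x3,x4=0100]: 11111111  (ones: 8)
  rows 40-47 [x1,x2,x3,x4=0101]: 11110000  (ones: 4)
  rows 48-55 [x1,x2,x3,x4=0110]: 11111111  (ones: 8)
  rows 56-63 [x1,x2,x3,x4=0111]: 11110000  (ones: 4)
  rows 64-71 [x1,x2,x3,x4=1000]: 11111111  (ones: 8)
  rows 72-79 [x1,x2,x3,x4=1001]: 11111111  (ones: 8)
  rows 80-87 [x1,x2,x3,x4=1010]: 11111111  (ones: 8)
  rows 88-95 [x1,x2,x3,x4=1011]: 11111111  (ones: 8)
  rows 96-103 [x1,x2,x3,x4=1100]: 11111111  (ones: 8)
  rows 104-111 [x1,x2,x3,x4=1101]: 11111111  (ones: 8)
  rows 112-119 [x1,x2,x3,x4=1110]: 11111111  (ones: 8)
  rows 120-127 [x1,x2,x3,x4=1111]: 11111111  (ones: 8)
Count of 1-rows = 8+8+8+8+8+4+8+4+8+8+8+8+8+8+8+8 = 120

120


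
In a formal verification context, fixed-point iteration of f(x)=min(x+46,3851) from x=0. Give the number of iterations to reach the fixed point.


Step 1: x=0, cap=3851, increment=46
Step 2: x grows by 46 each step until capped at 3851; fixed point is x=3851
Step 3: iterations = ceil(3851/46) = 84

84
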